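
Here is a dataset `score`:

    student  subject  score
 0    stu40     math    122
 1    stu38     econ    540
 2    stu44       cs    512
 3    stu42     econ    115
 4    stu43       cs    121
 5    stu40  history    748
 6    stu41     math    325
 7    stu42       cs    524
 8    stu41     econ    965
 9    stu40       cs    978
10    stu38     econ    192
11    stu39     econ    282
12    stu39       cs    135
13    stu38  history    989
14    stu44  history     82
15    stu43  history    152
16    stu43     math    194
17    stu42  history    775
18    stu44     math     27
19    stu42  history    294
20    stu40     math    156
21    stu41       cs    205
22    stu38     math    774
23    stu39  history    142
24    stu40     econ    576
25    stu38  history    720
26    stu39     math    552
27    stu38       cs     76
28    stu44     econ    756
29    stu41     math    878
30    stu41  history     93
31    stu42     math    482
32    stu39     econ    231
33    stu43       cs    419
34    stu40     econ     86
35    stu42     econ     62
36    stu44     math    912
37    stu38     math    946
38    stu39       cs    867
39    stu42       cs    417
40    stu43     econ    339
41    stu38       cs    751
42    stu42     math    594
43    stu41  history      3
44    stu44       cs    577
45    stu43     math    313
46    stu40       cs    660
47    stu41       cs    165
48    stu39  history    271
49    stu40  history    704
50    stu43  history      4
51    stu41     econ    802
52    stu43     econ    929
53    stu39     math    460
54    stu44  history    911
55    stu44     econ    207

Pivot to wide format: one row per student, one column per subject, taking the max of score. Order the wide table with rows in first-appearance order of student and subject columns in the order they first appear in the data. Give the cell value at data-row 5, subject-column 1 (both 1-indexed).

With rows in first-appearance order of student, row 5 is student=stu43. subject columns in first-appearance order: math, econ, cs, history; column 1 is math.
Long rows with student=stu43, subject=math: max(194, 313) = 313.

313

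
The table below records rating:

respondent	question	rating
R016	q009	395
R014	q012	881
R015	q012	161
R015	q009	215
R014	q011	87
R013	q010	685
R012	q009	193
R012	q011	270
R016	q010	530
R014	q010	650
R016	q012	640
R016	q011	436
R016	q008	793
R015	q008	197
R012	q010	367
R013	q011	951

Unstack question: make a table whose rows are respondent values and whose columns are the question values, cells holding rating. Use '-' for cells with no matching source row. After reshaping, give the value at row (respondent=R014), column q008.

-

No long-format row has respondent=R014 and question=q008, so the cell is -.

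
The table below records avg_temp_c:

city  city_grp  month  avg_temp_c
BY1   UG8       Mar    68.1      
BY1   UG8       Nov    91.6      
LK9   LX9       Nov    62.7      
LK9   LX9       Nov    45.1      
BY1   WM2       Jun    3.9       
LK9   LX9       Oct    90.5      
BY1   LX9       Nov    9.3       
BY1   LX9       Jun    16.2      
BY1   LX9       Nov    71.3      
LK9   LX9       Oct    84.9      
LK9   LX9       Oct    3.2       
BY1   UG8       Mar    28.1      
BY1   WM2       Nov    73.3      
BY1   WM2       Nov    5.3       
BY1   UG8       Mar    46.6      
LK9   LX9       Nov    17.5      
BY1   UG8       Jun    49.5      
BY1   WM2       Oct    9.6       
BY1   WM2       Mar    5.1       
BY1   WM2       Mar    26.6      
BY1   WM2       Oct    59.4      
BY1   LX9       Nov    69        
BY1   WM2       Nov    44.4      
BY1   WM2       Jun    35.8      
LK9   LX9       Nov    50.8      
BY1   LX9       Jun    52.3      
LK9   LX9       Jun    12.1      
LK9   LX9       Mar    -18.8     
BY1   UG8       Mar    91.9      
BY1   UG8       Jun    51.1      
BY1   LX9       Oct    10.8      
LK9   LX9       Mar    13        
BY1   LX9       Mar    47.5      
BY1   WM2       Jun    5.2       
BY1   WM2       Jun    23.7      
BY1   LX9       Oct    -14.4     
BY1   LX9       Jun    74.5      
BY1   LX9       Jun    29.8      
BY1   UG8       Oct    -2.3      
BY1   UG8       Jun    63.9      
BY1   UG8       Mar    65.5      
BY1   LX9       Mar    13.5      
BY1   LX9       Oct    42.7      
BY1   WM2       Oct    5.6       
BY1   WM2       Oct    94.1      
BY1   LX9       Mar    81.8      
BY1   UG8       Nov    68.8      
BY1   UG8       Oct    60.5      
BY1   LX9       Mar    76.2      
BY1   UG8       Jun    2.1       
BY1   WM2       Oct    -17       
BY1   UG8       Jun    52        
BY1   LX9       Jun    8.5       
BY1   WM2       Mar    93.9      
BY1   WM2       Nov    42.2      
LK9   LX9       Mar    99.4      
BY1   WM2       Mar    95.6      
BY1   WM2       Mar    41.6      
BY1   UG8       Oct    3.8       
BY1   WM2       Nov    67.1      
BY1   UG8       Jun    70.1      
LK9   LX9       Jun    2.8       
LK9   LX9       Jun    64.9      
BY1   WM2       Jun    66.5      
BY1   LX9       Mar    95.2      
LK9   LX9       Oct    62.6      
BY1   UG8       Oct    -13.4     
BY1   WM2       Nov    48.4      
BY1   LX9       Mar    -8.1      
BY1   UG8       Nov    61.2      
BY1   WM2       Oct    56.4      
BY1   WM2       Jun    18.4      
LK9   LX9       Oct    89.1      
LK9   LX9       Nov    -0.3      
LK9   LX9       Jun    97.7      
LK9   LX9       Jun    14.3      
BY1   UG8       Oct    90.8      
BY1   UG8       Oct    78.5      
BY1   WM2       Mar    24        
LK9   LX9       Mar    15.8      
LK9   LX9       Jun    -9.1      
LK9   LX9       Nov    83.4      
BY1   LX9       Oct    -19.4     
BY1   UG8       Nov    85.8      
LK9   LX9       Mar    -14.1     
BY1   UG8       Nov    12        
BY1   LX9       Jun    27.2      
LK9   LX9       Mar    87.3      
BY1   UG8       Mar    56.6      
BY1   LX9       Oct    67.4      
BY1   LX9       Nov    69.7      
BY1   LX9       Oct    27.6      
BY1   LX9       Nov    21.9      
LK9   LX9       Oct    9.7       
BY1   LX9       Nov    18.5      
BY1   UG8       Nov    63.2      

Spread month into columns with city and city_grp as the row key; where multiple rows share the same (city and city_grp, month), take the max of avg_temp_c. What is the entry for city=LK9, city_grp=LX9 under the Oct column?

Rows with city=LK9, city_grp=LX9 and month=Oct: avg_temp_c values are 90.5, 84.9, 3.2, 62.6, 89.1, 9.7.
max(90.5, 84.9, 3.2, 62.6, 89.1, 9.7) = 90.5.

90.5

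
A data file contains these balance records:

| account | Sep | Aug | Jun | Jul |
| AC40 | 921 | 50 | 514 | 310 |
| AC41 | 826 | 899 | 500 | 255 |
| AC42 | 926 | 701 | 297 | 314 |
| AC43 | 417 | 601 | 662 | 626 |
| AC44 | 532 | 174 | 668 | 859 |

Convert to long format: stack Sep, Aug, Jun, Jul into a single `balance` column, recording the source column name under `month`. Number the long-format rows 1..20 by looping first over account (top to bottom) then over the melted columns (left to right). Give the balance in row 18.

20 rows total (5 × 4). Row 18: index ⌊(18-1)/4⌋ = 4 into account → AC44; (18-1) mod 4 = 1 into the melted columns → Aug.
So row 18 is (AC44, Aug, 174); balance = 174.

174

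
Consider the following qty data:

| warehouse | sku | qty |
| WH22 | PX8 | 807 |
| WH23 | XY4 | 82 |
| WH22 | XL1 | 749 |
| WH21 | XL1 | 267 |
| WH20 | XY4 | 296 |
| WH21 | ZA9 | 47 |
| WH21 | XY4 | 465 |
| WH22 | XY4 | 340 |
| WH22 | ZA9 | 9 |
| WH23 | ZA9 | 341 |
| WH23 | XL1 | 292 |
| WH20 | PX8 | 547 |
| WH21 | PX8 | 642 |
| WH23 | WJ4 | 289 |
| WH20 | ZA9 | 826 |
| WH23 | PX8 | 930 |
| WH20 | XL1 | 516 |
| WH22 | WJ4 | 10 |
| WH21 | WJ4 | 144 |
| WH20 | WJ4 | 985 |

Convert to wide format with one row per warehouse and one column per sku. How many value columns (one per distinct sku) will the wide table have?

5 distinct sku values: PX8, XL1, ZA9, XY4, WJ4.

5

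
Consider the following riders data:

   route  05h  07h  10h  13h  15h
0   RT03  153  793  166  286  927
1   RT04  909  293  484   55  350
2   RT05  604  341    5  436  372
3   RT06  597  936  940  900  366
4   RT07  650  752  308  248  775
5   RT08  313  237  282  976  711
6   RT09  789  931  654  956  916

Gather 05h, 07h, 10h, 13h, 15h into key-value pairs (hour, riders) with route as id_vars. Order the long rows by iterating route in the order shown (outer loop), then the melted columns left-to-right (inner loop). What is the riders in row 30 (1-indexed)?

711

35 rows total (7 × 5). Row 30: index ⌊(30-1)/5⌋ = 5 into route → RT08; (30-1) mod 5 = 4 into the melted columns → 15h.
So row 30 is (RT08, 15h, 711); riders = 711.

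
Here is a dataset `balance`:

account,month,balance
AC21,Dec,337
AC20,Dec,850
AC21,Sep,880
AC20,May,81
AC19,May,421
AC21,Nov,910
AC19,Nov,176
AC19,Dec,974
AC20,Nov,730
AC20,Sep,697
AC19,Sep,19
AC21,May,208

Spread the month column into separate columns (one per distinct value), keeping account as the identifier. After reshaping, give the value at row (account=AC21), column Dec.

Wide layout: rows indexed by account, columns are the 4 distinct month values (Dec, Sep, May, Nov).
Cell (account=AC21, month=Dec) draws from the long row where account=AC21 and month=Dec, which has balance=337.

337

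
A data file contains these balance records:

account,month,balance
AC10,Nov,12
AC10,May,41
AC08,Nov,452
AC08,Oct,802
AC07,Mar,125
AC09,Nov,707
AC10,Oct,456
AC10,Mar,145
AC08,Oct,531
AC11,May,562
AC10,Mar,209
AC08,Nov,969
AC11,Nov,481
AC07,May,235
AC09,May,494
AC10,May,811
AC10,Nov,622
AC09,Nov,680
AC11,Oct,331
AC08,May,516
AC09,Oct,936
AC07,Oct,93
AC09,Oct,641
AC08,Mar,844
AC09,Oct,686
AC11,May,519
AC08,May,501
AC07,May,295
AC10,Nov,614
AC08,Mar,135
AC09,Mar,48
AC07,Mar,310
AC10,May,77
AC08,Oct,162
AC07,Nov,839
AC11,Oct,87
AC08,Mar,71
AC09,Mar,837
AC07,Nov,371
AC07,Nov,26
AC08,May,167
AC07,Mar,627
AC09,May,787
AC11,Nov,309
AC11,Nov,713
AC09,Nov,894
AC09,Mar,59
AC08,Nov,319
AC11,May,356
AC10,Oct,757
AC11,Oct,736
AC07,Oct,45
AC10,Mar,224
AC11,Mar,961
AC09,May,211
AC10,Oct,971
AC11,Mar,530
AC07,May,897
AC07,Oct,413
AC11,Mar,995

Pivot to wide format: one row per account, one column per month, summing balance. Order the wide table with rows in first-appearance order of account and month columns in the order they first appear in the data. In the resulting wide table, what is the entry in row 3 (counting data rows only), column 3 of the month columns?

551

With rows in first-appearance order of account, row 3 is account=AC07. month columns in first-appearance order: Nov, May, Oct, Mar; column 3 is Oct.
Long rows with account=AC07, month=Oct: 93 + 45 + 413 = 551.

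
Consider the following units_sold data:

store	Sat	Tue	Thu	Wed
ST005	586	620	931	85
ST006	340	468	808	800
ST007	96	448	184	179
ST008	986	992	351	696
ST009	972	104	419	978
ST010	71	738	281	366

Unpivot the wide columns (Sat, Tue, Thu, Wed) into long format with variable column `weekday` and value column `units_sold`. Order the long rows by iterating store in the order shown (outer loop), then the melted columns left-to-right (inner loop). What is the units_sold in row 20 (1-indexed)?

978

24 rows total (6 × 4). Row 20: index ⌊(20-1)/4⌋ = 4 into store → ST009; (20-1) mod 4 = 3 into the melted columns → Wed.
So row 20 is (ST009, Wed, 978); units_sold = 978.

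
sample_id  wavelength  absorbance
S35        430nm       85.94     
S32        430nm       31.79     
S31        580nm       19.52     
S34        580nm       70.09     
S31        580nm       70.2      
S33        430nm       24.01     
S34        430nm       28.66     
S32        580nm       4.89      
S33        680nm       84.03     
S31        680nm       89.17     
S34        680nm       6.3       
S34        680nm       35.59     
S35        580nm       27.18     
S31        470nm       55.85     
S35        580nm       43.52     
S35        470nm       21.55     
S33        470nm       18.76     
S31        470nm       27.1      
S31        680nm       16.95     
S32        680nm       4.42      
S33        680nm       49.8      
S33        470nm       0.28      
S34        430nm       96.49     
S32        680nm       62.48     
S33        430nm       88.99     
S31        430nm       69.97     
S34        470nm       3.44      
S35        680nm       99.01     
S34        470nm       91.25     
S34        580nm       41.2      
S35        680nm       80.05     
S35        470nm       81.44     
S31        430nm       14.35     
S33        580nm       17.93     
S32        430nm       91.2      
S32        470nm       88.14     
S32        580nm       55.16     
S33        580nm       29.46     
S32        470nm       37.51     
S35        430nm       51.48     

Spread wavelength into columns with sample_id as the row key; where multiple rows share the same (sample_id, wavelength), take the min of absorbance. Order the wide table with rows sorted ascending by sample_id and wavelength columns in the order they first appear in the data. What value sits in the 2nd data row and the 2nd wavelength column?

4.89

With rows sorted ascending by sample_id, row 2 is sample_id=S32. wavelength columns in first-appearance order: 430nm, 580nm, 680nm, 470nm; column 2 is 580nm.
Long rows with sample_id=S32, wavelength=580nm: min(4.89, 55.16) = 4.89.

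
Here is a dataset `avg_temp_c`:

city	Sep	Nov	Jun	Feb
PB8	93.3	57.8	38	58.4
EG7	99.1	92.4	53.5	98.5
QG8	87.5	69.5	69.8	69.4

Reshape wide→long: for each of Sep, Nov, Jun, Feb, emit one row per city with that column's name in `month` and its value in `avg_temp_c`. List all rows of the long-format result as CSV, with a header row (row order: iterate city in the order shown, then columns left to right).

Each (city, column) pair becomes one row: 3 × 4 = 12 rows.
For example, (PB8, Sep) → avg_temp_c=93.3.

city,month,avg_temp_c
PB8,Sep,93.3
PB8,Nov,57.8
PB8,Jun,38
PB8,Feb,58.4
EG7,Sep,99.1
EG7,Nov,92.4
EG7,Jun,53.5
EG7,Feb,98.5
QG8,Sep,87.5
QG8,Nov,69.5
QG8,Jun,69.8
QG8,Feb,69.4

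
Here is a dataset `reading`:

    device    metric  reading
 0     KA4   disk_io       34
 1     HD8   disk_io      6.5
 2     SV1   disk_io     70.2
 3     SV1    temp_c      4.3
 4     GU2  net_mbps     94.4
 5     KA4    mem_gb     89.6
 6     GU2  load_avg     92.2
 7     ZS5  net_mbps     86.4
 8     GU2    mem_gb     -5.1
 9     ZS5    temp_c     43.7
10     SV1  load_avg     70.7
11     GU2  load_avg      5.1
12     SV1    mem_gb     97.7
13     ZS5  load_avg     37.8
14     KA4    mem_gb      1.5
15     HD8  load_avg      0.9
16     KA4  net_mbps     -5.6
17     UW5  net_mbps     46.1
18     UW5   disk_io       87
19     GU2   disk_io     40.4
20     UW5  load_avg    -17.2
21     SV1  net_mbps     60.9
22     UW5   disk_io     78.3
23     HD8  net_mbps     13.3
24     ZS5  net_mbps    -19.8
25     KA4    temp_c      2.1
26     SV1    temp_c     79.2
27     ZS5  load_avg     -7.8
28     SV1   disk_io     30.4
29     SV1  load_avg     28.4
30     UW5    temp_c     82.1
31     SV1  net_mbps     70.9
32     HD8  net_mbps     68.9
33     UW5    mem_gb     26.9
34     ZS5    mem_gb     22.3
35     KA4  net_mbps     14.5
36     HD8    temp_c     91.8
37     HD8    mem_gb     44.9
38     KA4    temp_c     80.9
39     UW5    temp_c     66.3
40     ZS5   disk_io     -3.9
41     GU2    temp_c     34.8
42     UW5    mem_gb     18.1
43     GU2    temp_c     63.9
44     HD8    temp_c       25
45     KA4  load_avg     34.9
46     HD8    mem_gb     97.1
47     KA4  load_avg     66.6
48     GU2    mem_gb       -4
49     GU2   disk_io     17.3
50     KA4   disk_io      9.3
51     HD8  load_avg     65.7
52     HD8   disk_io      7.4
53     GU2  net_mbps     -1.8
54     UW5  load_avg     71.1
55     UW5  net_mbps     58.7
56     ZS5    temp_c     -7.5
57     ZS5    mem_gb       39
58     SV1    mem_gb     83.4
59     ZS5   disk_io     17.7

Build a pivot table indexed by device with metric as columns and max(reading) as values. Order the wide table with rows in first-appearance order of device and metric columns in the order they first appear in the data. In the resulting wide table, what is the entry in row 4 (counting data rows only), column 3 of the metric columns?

With rows in first-appearance order of device, row 4 is device=GU2. metric columns in first-appearance order: disk_io, temp_c, net_mbps, mem_gb, load_avg; column 3 is net_mbps.
Long rows with device=GU2, metric=net_mbps: max(94.4, -1.8) = 94.4.

94.4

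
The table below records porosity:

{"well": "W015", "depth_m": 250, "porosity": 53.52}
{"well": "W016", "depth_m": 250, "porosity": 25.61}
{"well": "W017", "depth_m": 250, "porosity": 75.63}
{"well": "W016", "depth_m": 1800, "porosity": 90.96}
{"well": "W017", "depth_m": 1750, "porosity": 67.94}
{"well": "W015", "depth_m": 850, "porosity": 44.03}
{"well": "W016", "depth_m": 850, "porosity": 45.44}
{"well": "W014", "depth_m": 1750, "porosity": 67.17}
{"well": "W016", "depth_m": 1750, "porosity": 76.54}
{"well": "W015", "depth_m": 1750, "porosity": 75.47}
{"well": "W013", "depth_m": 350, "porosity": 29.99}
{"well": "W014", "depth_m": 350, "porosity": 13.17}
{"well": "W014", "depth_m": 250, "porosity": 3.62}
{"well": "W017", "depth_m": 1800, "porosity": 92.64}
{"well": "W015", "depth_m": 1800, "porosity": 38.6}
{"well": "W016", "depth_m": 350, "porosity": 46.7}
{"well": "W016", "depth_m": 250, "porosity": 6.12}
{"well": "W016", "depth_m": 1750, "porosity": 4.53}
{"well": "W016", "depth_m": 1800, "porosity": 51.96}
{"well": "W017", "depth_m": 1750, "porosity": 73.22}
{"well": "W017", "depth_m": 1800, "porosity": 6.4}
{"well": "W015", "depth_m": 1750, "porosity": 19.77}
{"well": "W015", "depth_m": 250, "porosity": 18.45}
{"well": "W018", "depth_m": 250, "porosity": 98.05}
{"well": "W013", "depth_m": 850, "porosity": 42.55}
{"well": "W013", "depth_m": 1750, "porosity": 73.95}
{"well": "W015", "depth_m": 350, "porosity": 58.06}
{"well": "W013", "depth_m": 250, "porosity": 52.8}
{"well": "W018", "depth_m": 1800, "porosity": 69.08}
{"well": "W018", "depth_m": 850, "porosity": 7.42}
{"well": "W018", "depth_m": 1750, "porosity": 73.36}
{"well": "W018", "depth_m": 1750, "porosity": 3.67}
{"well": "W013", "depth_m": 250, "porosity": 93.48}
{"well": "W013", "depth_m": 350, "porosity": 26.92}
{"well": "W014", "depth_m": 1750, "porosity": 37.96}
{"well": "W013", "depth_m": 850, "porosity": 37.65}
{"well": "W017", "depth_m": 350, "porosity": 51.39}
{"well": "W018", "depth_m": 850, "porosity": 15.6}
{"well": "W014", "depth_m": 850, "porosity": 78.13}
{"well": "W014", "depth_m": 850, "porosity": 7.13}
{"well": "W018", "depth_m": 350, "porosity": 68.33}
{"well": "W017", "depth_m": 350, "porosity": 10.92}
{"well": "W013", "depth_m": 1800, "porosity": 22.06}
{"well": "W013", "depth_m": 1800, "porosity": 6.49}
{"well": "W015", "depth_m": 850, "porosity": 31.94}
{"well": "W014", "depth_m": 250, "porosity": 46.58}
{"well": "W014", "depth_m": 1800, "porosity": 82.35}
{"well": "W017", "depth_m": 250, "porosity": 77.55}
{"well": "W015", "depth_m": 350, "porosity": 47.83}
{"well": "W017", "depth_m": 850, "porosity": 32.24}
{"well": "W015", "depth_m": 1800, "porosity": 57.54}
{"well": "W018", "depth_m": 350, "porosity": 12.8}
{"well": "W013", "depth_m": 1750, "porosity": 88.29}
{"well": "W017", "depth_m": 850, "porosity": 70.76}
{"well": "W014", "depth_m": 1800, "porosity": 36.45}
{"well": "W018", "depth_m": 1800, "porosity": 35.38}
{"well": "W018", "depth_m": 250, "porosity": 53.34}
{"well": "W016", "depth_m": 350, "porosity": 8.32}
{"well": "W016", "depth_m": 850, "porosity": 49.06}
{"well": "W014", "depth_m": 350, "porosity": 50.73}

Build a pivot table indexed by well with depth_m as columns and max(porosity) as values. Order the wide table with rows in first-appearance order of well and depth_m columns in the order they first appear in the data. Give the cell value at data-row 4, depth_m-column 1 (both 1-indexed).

With rows in first-appearance order of well, row 4 is well=W014. depth_m columns in first-appearance order: 250, 1800, 1750, 850, 350; column 1 is 250.
Long rows with well=W014, depth_m=250: max(3.62, 46.58) = 46.58.

46.58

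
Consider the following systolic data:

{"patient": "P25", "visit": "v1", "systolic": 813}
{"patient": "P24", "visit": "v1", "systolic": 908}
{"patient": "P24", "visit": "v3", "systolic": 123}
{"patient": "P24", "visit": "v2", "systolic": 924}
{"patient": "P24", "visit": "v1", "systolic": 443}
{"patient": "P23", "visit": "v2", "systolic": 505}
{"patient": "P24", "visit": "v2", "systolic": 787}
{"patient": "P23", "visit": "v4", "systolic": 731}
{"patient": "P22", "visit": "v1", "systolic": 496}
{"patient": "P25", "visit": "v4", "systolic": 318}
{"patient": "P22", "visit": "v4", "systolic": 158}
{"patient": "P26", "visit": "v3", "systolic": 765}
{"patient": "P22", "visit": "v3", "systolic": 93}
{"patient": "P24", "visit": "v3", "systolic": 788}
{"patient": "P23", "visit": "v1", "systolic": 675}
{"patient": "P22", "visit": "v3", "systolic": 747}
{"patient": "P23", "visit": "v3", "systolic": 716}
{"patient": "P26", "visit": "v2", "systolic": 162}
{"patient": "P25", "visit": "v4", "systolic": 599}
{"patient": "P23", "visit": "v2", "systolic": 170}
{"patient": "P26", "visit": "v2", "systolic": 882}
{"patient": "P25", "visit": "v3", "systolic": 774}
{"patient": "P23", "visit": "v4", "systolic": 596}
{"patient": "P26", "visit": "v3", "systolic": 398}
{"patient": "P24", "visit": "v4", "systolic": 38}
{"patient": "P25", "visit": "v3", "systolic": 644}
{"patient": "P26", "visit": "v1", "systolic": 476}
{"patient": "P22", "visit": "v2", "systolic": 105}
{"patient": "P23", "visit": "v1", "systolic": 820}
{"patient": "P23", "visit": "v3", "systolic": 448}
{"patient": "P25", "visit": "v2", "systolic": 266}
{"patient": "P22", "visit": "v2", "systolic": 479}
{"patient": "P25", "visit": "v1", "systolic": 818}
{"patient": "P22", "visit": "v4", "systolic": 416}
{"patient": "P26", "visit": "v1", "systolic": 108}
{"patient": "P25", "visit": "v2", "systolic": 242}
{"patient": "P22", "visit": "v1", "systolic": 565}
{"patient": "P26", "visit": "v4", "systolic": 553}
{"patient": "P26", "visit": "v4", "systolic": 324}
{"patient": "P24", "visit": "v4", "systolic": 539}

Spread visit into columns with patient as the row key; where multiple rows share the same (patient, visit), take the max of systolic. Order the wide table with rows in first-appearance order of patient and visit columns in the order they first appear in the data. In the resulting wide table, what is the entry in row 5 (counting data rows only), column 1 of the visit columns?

With rows in first-appearance order of patient, row 5 is patient=P26. visit columns in first-appearance order: v1, v3, v2, v4; column 1 is v1.
Long rows with patient=P26, visit=v1: max(476, 108) = 476.

476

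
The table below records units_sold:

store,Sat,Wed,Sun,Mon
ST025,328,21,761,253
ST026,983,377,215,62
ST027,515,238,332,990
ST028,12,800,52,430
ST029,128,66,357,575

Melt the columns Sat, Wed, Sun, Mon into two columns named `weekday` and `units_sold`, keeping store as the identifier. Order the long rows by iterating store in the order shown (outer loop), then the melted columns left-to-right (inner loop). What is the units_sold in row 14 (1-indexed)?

20 rows total (5 × 4). Row 14: index ⌊(14-1)/4⌋ = 3 into store → ST028; (14-1) mod 4 = 1 into the melted columns → Wed.
So row 14 is (ST028, Wed, 800); units_sold = 800.

800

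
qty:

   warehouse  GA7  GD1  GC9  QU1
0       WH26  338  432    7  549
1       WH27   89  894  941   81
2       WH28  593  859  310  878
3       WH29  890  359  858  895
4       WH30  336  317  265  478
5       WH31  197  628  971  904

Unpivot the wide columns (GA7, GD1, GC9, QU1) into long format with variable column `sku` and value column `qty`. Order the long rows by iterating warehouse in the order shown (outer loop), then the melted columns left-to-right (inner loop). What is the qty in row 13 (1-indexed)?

24 rows total (6 × 4). Row 13: index ⌊(13-1)/4⌋ = 3 into warehouse → WH29; (13-1) mod 4 = 0 into the melted columns → GA7.
So row 13 is (WH29, GA7, 890); qty = 890.

890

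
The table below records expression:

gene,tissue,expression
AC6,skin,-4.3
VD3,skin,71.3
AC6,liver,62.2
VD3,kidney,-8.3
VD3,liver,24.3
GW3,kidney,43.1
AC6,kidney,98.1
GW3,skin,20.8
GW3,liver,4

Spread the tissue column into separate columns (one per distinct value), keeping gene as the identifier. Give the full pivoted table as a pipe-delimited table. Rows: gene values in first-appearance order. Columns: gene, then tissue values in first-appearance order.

Columns: gene plus the 3 distinct tissue values (skin, liver, kidney).
For example, row AC6 column skin takes expression=-4.3 from the long row (AC6, skin).

| gene | skin | liver | kidney |
| AC6 | -4.3 | 62.2 | 98.1 |
| VD3 | 71.3 | 24.3 | -8.3 |
| GW3 | 20.8 | 4 | 43.1 |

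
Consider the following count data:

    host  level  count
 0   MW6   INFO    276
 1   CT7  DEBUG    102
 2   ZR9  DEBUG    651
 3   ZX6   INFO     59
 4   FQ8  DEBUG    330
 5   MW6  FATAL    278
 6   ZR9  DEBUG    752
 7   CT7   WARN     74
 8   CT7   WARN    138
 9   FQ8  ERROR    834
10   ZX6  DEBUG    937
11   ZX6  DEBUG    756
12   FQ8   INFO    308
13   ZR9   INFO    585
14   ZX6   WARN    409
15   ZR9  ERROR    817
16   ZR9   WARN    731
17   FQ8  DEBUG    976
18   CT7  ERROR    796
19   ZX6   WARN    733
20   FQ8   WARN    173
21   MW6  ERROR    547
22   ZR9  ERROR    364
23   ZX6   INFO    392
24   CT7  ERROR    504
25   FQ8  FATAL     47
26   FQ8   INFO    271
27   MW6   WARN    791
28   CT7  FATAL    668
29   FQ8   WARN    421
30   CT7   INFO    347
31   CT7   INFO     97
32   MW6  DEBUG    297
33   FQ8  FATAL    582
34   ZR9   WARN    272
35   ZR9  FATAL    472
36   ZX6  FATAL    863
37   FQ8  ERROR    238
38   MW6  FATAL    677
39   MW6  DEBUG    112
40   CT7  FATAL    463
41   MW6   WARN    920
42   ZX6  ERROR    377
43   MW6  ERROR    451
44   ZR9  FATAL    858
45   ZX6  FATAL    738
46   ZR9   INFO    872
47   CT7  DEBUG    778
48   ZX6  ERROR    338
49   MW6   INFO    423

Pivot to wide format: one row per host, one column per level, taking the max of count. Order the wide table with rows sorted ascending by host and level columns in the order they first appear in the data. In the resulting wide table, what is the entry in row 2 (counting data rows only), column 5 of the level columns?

834

With rows sorted ascending by host, row 2 is host=FQ8. level columns in first-appearance order: INFO, DEBUG, FATAL, WARN, ERROR; column 5 is ERROR.
Long rows with host=FQ8, level=ERROR: max(834, 238) = 834.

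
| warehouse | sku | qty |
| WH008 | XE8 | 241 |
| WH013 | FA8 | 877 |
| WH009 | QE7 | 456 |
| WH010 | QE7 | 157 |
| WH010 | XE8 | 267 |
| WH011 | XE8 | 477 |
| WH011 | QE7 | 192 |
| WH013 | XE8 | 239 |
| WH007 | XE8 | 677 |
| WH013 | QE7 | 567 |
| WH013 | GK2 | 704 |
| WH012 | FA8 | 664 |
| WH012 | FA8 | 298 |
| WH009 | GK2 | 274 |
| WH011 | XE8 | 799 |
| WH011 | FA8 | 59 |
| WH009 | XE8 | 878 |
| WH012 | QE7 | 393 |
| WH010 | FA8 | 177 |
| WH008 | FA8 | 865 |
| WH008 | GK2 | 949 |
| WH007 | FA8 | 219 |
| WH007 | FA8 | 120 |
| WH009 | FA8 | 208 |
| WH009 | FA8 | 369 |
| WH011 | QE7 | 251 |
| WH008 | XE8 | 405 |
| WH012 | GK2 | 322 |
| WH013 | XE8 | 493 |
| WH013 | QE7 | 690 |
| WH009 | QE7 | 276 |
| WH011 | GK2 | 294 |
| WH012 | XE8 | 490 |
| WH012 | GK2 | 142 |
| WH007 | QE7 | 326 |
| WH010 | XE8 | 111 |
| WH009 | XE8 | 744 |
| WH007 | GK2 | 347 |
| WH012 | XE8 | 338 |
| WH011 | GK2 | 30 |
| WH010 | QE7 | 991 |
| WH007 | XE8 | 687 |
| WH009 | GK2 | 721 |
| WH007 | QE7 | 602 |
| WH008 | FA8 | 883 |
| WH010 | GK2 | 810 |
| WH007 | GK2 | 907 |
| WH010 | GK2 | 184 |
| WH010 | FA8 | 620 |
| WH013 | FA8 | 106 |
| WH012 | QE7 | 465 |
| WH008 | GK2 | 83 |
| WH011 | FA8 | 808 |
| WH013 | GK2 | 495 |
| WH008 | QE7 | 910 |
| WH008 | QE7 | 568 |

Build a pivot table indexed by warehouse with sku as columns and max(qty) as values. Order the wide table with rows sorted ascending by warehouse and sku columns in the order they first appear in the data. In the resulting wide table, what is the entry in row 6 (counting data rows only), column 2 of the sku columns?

With rows sorted ascending by warehouse, row 6 is warehouse=WH012. sku columns in first-appearance order: XE8, FA8, QE7, GK2; column 2 is FA8.
Long rows with warehouse=WH012, sku=FA8: max(664, 298) = 664.

664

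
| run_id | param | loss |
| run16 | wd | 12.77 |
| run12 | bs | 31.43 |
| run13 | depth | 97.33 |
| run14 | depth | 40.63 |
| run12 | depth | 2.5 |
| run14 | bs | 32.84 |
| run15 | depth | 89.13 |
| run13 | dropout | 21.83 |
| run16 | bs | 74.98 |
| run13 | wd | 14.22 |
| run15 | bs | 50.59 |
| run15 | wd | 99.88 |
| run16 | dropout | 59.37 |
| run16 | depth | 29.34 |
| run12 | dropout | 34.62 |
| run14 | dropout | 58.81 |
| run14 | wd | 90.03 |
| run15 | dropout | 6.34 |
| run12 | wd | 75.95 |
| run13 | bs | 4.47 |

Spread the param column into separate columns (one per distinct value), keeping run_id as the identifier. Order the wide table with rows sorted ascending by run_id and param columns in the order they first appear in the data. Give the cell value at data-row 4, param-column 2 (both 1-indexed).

50.59

With rows sorted ascending by run_id, row 4 is run_id=run15. param columns in first-appearance order: wd, bs, depth, dropout; column 2 is bs.
Long rows with run_id=run15, param=bs: loss = 50.59.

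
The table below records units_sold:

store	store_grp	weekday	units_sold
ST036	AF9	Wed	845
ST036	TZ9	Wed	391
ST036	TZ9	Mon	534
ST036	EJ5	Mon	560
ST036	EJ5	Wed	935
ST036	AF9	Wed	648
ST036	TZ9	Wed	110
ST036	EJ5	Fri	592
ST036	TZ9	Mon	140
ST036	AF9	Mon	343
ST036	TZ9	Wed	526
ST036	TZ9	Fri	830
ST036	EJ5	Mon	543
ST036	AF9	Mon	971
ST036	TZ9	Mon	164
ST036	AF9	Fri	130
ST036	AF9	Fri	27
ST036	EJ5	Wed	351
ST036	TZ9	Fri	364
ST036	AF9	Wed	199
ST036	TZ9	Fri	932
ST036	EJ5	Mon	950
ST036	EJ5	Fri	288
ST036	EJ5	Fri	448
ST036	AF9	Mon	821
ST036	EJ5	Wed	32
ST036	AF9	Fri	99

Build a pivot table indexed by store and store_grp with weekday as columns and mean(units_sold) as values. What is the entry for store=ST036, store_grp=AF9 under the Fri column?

85.33

Rows with store=ST036, store_grp=AF9 and weekday=Fri: units_sold values are 130, 27, 99.
(130 + 27 + 99) / 3 = 85.33.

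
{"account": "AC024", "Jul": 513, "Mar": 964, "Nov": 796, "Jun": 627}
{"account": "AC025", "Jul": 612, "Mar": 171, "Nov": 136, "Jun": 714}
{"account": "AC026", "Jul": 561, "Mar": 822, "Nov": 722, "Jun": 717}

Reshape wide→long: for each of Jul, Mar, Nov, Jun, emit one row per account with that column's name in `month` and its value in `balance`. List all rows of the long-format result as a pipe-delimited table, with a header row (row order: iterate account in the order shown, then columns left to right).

Each (account, column) pair becomes one row: 3 × 4 = 12 rows.
For example, (AC024, Jul) → balance=513.

| account | month | balance |
| AC024 | Jul | 513 |
| AC024 | Mar | 964 |
| AC024 | Nov | 796 |
| AC024 | Jun | 627 |
| AC025 | Jul | 612 |
| AC025 | Mar | 171 |
| AC025 | Nov | 136 |
| AC025 | Jun | 714 |
| AC026 | Jul | 561 |
| AC026 | Mar | 822 |
| AC026 | Nov | 722 |
| AC026 | Jun | 717 |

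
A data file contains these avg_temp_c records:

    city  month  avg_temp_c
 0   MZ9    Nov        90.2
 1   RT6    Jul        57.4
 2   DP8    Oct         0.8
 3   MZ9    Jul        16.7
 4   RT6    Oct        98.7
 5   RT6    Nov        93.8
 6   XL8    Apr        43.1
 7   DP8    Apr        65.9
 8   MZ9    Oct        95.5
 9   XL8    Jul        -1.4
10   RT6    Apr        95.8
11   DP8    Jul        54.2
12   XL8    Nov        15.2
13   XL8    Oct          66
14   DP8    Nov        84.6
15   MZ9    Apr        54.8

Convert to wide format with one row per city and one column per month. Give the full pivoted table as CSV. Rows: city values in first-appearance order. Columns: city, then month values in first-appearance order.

Columns: city plus the 4 distinct month values (Nov, Jul, Oct, Apr).
For example, row MZ9 column Nov takes avg_temp_c=90.2 from the long row (MZ9, Nov).

city,Nov,Jul,Oct,Apr
MZ9,90.2,16.7,95.5,54.8
RT6,93.8,57.4,98.7,95.8
DP8,84.6,54.2,0.8,65.9
XL8,15.2,-1.4,66,43.1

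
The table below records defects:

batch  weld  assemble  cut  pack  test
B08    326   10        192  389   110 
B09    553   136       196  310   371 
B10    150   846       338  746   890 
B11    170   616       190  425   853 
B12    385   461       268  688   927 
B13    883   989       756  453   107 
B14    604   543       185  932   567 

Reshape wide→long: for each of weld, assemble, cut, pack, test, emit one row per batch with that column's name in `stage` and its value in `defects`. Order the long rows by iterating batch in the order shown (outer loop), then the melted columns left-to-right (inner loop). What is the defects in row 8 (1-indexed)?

35 rows total (7 × 5). Row 8: index ⌊(8-1)/5⌋ = 1 into batch → B09; (8-1) mod 5 = 2 into the melted columns → cut.
So row 8 is (B09, cut, 196); defects = 196.

196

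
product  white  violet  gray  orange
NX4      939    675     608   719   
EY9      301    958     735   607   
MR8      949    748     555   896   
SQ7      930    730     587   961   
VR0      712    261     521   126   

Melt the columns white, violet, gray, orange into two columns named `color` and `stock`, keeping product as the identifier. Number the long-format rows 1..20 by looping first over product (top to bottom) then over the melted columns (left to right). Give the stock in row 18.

20 rows total (5 × 4). Row 18: index ⌊(18-1)/4⌋ = 4 into product → VR0; (18-1) mod 4 = 1 into the melted columns → violet.
So row 18 is (VR0, violet, 261); stock = 261.

261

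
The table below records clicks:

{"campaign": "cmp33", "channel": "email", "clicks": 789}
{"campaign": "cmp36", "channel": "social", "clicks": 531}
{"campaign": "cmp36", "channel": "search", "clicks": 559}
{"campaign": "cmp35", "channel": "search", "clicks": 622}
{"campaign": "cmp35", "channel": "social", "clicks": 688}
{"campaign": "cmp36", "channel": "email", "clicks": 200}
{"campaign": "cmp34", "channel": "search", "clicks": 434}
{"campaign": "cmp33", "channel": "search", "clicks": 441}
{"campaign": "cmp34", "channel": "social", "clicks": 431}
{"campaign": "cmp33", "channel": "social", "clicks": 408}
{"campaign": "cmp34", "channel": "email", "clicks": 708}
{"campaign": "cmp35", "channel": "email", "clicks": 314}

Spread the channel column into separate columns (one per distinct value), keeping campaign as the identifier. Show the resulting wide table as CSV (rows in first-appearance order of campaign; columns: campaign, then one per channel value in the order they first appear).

campaign,email,social,search
cmp33,789,408,441
cmp36,200,531,559
cmp35,314,688,622
cmp34,708,431,434

Columns: campaign plus the 3 distinct channel values (email, social, search).
For example, row cmp33 column email takes clicks=789 from the long row (cmp33, email).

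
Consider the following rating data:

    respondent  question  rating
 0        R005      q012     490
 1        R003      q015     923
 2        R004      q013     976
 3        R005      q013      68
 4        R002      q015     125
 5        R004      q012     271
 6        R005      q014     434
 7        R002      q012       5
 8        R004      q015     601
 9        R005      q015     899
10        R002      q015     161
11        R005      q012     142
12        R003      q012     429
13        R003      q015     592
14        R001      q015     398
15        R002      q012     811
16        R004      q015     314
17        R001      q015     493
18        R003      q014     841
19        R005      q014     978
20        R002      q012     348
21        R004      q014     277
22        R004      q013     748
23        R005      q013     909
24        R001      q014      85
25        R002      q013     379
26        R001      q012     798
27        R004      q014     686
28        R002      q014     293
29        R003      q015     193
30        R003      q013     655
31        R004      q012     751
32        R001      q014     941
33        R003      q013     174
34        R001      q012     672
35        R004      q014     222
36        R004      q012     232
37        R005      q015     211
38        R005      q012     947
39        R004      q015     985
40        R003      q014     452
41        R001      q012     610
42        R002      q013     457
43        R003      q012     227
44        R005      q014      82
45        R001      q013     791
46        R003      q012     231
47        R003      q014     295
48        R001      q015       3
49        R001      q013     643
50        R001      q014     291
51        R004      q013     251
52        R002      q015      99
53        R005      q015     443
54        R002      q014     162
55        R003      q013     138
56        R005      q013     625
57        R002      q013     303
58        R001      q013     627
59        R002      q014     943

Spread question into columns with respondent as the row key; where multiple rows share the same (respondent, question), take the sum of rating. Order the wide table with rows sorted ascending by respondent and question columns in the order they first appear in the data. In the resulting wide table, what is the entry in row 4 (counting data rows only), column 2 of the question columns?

1900

With rows sorted ascending by respondent, row 4 is respondent=R004. question columns in first-appearance order: q012, q015, q013, q014; column 2 is q015.
Long rows with respondent=R004, question=q015: 601 + 314 + 985 = 1900.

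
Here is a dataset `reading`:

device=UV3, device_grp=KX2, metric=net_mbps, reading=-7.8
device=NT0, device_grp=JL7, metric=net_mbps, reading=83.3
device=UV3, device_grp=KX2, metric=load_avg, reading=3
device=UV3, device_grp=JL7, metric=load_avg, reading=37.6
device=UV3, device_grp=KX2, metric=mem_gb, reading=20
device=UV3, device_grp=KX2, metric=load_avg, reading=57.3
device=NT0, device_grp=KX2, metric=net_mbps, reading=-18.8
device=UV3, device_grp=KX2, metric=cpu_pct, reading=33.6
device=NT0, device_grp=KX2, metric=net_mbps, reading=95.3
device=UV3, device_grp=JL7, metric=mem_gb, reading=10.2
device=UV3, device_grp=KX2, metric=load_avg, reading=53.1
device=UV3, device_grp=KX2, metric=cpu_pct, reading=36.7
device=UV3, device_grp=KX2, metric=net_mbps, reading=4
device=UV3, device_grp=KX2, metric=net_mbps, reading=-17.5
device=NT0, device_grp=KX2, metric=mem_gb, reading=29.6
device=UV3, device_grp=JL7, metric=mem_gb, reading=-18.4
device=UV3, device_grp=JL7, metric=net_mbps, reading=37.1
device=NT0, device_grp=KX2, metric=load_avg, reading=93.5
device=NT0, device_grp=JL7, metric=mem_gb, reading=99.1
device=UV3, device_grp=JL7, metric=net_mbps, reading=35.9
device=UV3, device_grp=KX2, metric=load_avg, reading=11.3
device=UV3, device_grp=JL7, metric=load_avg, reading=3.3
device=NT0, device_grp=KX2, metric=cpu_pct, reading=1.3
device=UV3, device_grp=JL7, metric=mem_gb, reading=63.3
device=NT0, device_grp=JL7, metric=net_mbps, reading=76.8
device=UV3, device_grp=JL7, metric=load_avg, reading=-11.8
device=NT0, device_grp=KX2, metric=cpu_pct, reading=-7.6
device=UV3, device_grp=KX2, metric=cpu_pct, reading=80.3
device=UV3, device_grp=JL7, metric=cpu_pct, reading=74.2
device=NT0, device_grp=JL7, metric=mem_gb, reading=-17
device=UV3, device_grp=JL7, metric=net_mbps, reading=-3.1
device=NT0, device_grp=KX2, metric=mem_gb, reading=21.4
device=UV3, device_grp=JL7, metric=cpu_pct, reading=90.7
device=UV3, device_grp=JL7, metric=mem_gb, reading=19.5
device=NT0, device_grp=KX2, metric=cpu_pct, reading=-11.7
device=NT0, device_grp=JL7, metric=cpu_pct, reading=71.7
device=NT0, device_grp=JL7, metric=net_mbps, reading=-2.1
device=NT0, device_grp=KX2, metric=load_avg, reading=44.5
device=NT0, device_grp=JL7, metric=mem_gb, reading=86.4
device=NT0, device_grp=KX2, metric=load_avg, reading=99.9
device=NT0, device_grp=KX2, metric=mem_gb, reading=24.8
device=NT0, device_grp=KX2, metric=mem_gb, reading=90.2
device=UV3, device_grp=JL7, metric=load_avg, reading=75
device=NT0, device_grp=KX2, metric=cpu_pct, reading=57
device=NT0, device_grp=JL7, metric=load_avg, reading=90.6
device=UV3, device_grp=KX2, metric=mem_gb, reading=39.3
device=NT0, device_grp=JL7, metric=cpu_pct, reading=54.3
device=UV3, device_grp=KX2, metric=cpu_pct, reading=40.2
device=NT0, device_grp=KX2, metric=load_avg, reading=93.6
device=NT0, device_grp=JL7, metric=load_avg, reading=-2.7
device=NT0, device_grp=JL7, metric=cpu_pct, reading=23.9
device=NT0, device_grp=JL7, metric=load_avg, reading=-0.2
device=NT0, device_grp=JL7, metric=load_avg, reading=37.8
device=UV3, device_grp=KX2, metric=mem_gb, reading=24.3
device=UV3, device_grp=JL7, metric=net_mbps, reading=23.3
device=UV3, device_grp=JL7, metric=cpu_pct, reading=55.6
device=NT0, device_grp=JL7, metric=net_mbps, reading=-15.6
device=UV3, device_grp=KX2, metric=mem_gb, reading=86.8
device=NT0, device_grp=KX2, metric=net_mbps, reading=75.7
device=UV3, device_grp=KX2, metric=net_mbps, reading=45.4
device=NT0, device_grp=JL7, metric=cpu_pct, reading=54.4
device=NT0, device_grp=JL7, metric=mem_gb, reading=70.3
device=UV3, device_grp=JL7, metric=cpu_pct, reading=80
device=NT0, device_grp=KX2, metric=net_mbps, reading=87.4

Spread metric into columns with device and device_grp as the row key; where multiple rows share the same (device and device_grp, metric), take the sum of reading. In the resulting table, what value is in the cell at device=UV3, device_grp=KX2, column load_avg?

124.7

Rows with device=UV3, device_grp=KX2 and metric=load_avg: reading values are 3, 57.3, 53.1, 11.3.
3 + 57.3 + 53.1 + 11.3 = 124.7.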